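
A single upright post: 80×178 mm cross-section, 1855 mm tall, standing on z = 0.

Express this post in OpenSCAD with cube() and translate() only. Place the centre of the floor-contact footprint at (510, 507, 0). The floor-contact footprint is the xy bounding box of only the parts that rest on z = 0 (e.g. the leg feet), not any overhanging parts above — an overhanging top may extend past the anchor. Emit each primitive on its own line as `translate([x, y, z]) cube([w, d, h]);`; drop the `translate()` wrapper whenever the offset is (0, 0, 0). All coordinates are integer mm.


translate([470, 418, 0]) cube([80, 178, 1855]);


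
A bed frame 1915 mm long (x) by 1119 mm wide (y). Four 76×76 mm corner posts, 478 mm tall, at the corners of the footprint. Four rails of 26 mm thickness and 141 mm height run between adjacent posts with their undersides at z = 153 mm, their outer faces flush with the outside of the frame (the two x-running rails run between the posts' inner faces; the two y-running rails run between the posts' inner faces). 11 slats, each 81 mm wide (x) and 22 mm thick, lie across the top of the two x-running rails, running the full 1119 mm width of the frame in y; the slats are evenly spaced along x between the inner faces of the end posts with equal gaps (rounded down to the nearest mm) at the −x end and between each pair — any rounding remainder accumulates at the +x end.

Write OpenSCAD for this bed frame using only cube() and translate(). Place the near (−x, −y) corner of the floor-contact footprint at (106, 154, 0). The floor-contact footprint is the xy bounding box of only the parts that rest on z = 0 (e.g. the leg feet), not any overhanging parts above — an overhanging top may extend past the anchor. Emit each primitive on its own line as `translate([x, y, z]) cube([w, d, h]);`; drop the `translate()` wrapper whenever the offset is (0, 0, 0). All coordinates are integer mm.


translate([106, 154, 0]) cube([76, 76, 478]);
translate([106, 1197, 0]) cube([76, 76, 478]);
translate([1945, 154, 0]) cube([76, 76, 478]);
translate([1945, 1197, 0]) cube([76, 76, 478]);
translate([182, 154, 153]) cube([1763, 26, 141]);
translate([182, 1247, 153]) cube([1763, 26, 141]);
translate([106, 230, 153]) cube([26, 967, 141]);
translate([1995, 230, 153]) cube([26, 967, 141]);
translate([254, 154, 294]) cube([81, 1119, 22]);
translate([407, 154, 294]) cube([81, 1119, 22]);
translate([560, 154, 294]) cube([81, 1119, 22]);
translate([713, 154, 294]) cube([81, 1119, 22]);
translate([866, 154, 294]) cube([81, 1119, 22]);
translate([1019, 154, 294]) cube([81, 1119, 22]);
translate([1172, 154, 294]) cube([81, 1119, 22]);
translate([1325, 154, 294]) cube([81, 1119, 22]);
translate([1478, 154, 294]) cube([81, 1119, 22]);
translate([1631, 154, 294]) cube([81, 1119, 22]);
translate([1784, 154, 294]) cube([81, 1119, 22]);


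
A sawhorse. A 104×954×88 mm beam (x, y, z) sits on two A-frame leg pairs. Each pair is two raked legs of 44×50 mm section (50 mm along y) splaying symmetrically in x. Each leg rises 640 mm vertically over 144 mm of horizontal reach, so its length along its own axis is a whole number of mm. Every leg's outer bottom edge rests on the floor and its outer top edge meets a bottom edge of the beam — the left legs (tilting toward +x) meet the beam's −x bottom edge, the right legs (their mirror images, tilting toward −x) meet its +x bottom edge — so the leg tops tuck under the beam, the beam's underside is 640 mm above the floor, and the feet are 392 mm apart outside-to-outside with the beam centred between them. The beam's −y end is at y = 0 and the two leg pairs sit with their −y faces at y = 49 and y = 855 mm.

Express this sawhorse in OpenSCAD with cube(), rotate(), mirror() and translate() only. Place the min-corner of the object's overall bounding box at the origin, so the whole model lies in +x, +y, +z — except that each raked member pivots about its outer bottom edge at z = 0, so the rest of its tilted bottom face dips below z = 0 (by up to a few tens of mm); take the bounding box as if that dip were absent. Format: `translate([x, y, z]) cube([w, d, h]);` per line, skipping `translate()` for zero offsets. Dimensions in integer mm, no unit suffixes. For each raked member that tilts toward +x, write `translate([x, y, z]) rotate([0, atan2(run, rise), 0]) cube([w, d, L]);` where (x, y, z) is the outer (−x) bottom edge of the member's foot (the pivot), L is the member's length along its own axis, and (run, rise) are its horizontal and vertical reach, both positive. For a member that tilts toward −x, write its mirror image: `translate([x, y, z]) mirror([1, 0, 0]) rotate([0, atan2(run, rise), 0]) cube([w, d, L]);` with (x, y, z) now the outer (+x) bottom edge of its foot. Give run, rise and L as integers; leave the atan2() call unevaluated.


translate([144, 0, 640]) cube([104, 954, 88]);
translate([0, 49, 0]) rotate([0, atan2(144, 640), 0]) cube([44, 50, 656]);
translate([392, 49, 0]) mirror([1, 0, 0]) rotate([0, atan2(144, 640), 0]) cube([44, 50, 656]);
translate([0, 855, 0]) rotate([0, atan2(144, 640), 0]) cube([44, 50, 656]);
translate([392, 855, 0]) mirror([1, 0, 0]) rotate([0, atan2(144, 640), 0]) cube([44, 50, 656]);


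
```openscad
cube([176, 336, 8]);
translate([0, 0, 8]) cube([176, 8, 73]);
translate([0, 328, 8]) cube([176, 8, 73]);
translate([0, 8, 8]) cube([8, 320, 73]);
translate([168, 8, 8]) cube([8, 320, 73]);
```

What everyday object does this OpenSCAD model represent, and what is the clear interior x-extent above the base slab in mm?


An open box. The internal width is 160 mm.

A 176×336 base slab with four walls standing on it — an open box. The base is 176 mm wide and the walls are 8 mm thick, so the internal width is 176 − 2 × 8 = 160 mm.


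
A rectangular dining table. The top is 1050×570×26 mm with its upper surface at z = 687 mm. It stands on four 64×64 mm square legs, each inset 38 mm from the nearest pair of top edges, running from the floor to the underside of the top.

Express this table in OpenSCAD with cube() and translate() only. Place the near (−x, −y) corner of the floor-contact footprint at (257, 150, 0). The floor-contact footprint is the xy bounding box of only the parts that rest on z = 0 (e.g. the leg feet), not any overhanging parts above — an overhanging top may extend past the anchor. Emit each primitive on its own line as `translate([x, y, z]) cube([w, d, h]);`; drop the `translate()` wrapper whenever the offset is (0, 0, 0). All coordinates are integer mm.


// leg_h = 687 - 26 = 661
translate([219, 112, 661]) cube([1050, 570, 26]);
translate([257, 150, 0]) cube([64, 64, 661]);
translate([1167, 150, 0]) cube([64, 64, 661]);
translate([257, 580, 0]) cube([64, 64, 661]);
translate([1167, 580, 0]) cube([64, 64, 661]);


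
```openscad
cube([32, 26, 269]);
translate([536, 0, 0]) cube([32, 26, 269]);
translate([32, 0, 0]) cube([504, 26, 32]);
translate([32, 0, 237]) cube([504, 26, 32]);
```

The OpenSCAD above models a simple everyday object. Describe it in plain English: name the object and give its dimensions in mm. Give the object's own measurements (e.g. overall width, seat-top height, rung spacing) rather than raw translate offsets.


A rectangular picture frame lying in the x–z plane (depth along y). The opening is 504 mm wide (x) by 205 mm tall (z), surrounded by a border 32 mm wide on all four sides. The frame is 26 mm deep and is made of two full-height vertical stiles with two horizontal rails fitted between them.


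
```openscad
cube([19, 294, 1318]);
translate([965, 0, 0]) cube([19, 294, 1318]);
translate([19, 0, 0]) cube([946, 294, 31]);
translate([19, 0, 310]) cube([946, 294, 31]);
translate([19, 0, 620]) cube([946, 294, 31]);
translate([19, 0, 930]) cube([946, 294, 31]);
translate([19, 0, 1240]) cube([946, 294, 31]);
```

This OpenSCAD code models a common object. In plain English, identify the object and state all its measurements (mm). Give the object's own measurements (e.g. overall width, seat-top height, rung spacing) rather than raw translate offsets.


An open bookshelf. Two side panels, each 19 mm thick, 294 mm deep and 1318 mm tall, stand 984 mm apart (outside-to-outside). Between them sit 5 shelves, each 31 mm thick and 294 mm deep, spanning the full gap between the sides. The bottom shelf rests on the floor (its underside at z = 0) and the clear gap between one shelf's top and the next shelf's underside is 279 mm.


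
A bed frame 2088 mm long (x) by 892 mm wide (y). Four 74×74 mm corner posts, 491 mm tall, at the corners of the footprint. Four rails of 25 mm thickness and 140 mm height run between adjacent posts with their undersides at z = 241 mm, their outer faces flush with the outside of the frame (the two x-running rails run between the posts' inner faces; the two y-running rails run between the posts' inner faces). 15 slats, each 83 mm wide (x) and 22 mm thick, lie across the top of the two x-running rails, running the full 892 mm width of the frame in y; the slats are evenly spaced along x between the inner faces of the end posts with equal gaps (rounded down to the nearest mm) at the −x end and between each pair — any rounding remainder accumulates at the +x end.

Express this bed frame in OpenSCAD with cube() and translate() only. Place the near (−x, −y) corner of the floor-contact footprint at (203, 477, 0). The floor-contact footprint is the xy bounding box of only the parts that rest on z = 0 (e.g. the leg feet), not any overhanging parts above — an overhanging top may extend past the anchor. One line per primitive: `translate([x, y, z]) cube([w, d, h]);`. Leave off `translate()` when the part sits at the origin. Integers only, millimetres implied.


translate([203, 477, 0]) cube([74, 74, 491]);
translate([203, 1295, 0]) cube([74, 74, 491]);
translate([2217, 477, 0]) cube([74, 74, 491]);
translate([2217, 1295, 0]) cube([74, 74, 491]);
translate([277, 477, 241]) cube([1940, 25, 140]);
translate([277, 1344, 241]) cube([1940, 25, 140]);
translate([203, 551, 241]) cube([25, 744, 140]);
translate([2266, 551, 241]) cube([25, 744, 140]);
translate([320, 477, 381]) cube([83, 892, 22]);
translate([446, 477, 381]) cube([83, 892, 22]);
translate([572, 477, 381]) cube([83, 892, 22]);
translate([698, 477, 381]) cube([83, 892, 22]);
translate([824, 477, 381]) cube([83, 892, 22]);
translate([950, 477, 381]) cube([83, 892, 22]);
translate([1076, 477, 381]) cube([83, 892, 22]);
translate([1202, 477, 381]) cube([83, 892, 22]);
translate([1328, 477, 381]) cube([83, 892, 22]);
translate([1454, 477, 381]) cube([83, 892, 22]);
translate([1580, 477, 381]) cube([83, 892, 22]);
translate([1706, 477, 381]) cube([83, 892, 22]);
translate([1832, 477, 381]) cube([83, 892, 22]);
translate([1958, 477, 381]) cube([83, 892, 22]);
translate([2084, 477, 381]) cube([83, 892, 22]);


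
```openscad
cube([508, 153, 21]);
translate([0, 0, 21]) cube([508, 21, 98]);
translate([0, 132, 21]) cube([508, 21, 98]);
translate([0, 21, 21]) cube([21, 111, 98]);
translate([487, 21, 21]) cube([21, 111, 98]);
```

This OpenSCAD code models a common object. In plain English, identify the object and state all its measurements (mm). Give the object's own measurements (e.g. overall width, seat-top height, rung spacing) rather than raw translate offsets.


An open-topped rectangular box: outside dimensions 508×153×119 mm, with a uniform wall and base thickness of 21 mm. The base is a full 508×153 slab on the floor; four walls sit on top of the base. The front and back walls (the −y and +y sides) span the full width; the two side walls fit between them.


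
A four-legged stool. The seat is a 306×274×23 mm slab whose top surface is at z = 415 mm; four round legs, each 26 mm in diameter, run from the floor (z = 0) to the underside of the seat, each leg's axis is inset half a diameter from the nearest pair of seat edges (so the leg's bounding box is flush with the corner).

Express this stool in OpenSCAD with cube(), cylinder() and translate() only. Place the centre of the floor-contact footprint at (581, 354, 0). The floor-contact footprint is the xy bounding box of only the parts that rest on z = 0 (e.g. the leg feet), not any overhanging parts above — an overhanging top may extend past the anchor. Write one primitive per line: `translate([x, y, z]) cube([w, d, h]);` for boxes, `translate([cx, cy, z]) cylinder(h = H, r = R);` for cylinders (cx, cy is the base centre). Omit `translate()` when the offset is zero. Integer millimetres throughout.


// leg_h = 415 - 23 = 392
translate([428, 217, 392]) cube([306, 274, 23]);
translate([441, 230, 0]) cylinder(h = 392, r = 13);
translate([721, 230, 0]) cylinder(h = 392, r = 13);
translate([441, 478, 0]) cylinder(h = 392, r = 13);
translate([721, 478, 0]) cylinder(h = 392, r = 13);


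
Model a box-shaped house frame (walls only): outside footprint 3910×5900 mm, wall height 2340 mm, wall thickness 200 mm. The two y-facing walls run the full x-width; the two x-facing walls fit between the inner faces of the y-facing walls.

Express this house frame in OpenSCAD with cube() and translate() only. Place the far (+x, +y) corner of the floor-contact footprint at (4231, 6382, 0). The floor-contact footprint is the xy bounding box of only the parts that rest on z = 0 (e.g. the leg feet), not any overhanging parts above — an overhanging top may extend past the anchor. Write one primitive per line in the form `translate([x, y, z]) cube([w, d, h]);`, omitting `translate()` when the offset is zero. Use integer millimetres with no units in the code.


translate([321, 482, 0]) cube([3910, 200, 2340]);
translate([321, 6182, 0]) cube([3910, 200, 2340]);
translate([321, 682, 0]) cube([200, 5500, 2340]);
translate([4031, 682, 0]) cube([200, 5500, 2340]);


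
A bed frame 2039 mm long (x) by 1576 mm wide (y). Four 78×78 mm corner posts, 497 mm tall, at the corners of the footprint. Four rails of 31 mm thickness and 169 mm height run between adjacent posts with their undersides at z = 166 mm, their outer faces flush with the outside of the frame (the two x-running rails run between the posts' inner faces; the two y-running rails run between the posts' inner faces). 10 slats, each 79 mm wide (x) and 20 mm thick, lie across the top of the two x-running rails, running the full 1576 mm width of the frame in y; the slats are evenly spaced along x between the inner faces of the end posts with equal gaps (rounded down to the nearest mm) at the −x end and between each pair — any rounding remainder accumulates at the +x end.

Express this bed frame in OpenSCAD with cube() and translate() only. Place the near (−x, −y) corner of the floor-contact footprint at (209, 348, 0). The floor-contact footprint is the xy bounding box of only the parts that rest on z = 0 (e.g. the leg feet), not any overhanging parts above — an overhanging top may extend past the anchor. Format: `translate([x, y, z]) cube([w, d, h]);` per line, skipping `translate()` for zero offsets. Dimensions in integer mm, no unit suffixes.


translate([209, 348, 0]) cube([78, 78, 497]);
translate([209, 1846, 0]) cube([78, 78, 497]);
translate([2170, 348, 0]) cube([78, 78, 497]);
translate([2170, 1846, 0]) cube([78, 78, 497]);
translate([287, 348, 166]) cube([1883, 31, 169]);
translate([287, 1893, 166]) cube([1883, 31, 169]);
translate([209, 426, 166]) cube([31, 1420, 169]);
translate([2217, 426, 166]) cube([31, 1420, 169]);
translate([386, 348, 335]) cube([79, 1576, 20]);
translate([564, 348, 335]) cube([79, 1576, 20]);
translate([742, 348, 335]) cube([79, 1576, 20]);
translate([920, 348, 335]) cube([79, 1576, 20]);
translate([1098, 348, 335]) cube([79, 1576, 20]);
translate([1276, 348, 335]) cube([79, 1576, 20]);
translate([1454, 348, 335]) cube([79, 1576, 20]);
translate([1632, 348, 335]) cube([79, 1576, 20]);
translate([1810, 348, 335]) cube([79, 1576, 20]);
translate([1988, 348, 335]) cube([79, 1576, 20]);


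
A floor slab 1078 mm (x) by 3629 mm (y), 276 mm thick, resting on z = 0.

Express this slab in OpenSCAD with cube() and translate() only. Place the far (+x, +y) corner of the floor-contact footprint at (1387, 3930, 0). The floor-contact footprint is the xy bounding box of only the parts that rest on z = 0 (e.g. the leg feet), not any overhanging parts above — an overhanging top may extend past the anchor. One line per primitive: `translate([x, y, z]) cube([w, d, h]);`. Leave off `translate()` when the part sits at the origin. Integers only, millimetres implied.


translate([309, 301, 0]) cube([1078, 3629, 276]);


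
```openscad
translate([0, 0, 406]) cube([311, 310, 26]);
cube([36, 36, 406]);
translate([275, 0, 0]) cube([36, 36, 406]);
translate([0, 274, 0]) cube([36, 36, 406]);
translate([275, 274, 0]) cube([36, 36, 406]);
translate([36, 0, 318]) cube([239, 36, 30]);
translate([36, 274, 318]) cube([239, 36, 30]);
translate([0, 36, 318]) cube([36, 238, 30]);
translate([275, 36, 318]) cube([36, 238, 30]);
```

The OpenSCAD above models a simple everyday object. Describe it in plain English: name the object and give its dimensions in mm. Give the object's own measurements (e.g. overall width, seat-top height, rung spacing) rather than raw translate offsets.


A four-legged stool. The seat is a 311×310×26 mm slab whose top surface is at z = 432 mm; four square legs, each 36×36 mm in cross-section, run from the floor (z = 0) to the underside of the seat, each flush with a corner of the seat. Four stretchers, 36 mm wide and 30 mm tall, connect adjacent legs with their undersides at z = 318 mm, each running between the inner faces of the legs it joins and aligned with the legs' outer faces on the other axis.


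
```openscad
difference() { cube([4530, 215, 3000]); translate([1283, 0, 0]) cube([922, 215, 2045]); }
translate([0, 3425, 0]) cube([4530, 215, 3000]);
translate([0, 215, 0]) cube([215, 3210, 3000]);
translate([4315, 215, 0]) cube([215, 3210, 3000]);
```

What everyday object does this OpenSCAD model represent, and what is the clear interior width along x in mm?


A single room. The interior width is 4100 mm.

Four walls enclosing a rectangle with a door in the front wall — a room. Outside width 4530 minus two 215 mm walls gives 4100 mm.


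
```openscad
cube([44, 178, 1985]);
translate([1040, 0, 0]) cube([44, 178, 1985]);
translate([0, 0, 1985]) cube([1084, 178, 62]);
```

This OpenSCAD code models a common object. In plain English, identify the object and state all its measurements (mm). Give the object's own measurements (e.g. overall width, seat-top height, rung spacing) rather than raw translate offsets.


A door frame. The clear opening is 996 mm wide and 1985 mm high. Two 44 mm wide jambs, 178 mm deep, stand either side of the opening from the floor to the top of the opening. A 62 mm thick head sits across the top of both jambs, spanning the full outside width of the frame.


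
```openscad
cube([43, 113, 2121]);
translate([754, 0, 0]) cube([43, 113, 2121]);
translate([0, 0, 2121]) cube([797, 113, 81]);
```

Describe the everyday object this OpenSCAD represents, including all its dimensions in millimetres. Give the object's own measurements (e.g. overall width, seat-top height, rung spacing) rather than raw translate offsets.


A door frame. The clear opening is 711 mm wide and 2121 mm high. Two 43 mm wide jambs, 113 mm deep, stand either side of the opening from the floor to the top of the opening. A 81 mm thick head sits across the top of both jambs, spanning the full outside width of the frame.


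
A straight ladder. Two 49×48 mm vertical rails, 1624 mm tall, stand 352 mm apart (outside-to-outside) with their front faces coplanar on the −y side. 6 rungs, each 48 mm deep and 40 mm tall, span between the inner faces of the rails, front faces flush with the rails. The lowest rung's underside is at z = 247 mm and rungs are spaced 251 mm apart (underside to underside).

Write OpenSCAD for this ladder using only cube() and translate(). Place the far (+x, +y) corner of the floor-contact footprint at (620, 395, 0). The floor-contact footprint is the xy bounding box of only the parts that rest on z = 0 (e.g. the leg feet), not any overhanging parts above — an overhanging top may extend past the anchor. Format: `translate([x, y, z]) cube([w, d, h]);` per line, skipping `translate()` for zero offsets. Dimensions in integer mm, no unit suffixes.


translate([268, 347, 0]) cube([49, 48, 1624]);
translate([571, 347, 0]) cube([49, 48, 1624]);
translate([317, 347, 247]) cube([254, 48, 40]);
translate([317, 347, 498]) cube([254, 48, 40]);
translate([317, 347, 749]) cube([254, 48, 40]);
translate([317, 347, 1000]) cube([254, 48, 40]);
translate([317, 347, 1251]) cube([254, 48, 40]);
translate([317, 347, 1502]) cube([254, 48, 40]);


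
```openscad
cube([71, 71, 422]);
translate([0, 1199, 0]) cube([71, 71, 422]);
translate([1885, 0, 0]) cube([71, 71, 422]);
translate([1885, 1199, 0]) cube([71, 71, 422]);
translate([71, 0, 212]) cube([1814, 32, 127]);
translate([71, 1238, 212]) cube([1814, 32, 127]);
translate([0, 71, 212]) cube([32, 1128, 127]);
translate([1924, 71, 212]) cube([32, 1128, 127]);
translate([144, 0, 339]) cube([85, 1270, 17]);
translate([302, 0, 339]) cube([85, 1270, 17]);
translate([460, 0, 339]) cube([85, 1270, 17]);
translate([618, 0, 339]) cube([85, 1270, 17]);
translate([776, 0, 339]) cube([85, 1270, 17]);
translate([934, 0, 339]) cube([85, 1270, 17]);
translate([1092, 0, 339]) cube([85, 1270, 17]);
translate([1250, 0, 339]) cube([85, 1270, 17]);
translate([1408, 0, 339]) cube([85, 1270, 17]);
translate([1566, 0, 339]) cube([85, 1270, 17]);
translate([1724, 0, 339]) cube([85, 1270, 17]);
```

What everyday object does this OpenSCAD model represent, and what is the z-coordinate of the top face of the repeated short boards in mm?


A bed frame. The slat-top height is 356 mm.

Four posts, four rails, and a row of slats — a bed frame. Slats sit on the rails at z = 212 + 127 = 339; with slat thickness 17, the top is 356 mm.


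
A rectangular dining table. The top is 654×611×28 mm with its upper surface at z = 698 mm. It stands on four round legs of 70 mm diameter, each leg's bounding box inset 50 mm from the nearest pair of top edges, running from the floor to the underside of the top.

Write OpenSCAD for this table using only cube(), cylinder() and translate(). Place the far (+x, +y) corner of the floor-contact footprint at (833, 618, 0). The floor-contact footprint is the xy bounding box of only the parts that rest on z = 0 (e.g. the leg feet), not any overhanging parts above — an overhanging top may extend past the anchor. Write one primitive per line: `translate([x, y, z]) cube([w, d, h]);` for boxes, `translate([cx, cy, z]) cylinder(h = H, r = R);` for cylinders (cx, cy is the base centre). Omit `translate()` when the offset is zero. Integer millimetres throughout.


// leg_h = 698 - 28 = 670
translate([229, 57, 670]) cube([654, 611, 28]);
translate([314, 142, 0]) cylinder(h = 670, r = 35);
translate([798, 142, 0]) cylinder(h = 670, r = 35);
translate([314, 583, 0]) cylinder(h = 670, r = 35);
translate([798, 583, 0]) cylinder(h = 670, r = 35);


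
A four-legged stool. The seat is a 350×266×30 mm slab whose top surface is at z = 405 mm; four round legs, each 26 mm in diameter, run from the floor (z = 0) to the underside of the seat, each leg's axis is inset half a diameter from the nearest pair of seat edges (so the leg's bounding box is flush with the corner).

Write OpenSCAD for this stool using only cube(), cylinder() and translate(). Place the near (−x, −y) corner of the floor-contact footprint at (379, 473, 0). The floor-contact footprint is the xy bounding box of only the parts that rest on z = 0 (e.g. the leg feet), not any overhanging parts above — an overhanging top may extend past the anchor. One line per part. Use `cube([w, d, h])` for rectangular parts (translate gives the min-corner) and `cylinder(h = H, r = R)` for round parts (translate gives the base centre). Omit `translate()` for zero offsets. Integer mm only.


// leg_h = 405 - 30 = 375
translate([379, 473, 375]) cube([350, 266, 30]);
translate([392, 486, 0]) cylinder(h = 375, r = 13);
translate([716, 486, 0]) cylinder(h = 375, r = 13);
translate([392, 726, 0]) cylinder(h = 375, r = 13);
translate([716, 726, 0]) cylinder(h = 375, r = 13);


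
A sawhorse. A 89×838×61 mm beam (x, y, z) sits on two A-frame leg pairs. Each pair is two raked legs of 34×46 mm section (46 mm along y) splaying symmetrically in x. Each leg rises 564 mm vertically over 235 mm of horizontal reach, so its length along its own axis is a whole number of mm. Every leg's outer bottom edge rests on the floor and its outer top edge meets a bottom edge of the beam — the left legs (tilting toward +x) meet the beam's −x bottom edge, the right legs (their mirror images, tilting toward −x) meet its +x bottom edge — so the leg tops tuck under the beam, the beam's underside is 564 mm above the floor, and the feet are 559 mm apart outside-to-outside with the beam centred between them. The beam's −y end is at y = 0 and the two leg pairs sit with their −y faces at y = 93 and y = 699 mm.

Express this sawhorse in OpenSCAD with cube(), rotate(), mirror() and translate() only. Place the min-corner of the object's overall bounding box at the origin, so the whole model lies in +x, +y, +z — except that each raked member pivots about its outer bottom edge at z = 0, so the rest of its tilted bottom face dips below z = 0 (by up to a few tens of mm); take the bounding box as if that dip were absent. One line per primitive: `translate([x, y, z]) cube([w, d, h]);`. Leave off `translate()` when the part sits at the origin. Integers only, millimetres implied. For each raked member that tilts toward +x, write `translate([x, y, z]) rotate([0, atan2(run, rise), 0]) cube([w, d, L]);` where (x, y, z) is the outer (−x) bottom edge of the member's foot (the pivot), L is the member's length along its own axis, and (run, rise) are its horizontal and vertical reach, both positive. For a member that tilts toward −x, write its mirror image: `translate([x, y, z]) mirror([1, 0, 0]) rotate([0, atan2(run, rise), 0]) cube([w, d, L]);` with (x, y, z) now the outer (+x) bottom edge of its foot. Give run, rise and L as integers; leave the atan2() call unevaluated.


translate([235, 0, 564]) cube([89, 838, 61]);
translate([0, 93, 0]) rotate([0, atan2(235, 564), 0]) cube([34, 46, 611]);
translate([559, 93, 0]) mirror([1, 0, 0]) rotate([0, atan2(235, 564), 0]) cube([34, 46, 611]);
translate([0, 699, 0]) rotate([0, atan2(235, 564), 0]) cube([34, 46, 611]);
translate([559, 699, 0]) mirror([1, 0, 0]) rotate([0, atan2(235, 564), 0]) cube([34, 46, 611]);


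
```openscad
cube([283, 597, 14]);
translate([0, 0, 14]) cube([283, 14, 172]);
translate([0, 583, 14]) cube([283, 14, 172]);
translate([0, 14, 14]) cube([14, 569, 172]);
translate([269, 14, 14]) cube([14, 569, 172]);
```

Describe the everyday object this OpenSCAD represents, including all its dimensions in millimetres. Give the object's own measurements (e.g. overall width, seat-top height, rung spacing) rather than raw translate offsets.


An open-topped rectangular box: outside dimensions 283×597×186 mm, with a uniform wall and base thickness of 14 mm. The base is a full 283×597 slab on the floor; four walls sit on top of the base. The front and back walls (the −y and +y sides) span the full width; the two side walls fit between them.


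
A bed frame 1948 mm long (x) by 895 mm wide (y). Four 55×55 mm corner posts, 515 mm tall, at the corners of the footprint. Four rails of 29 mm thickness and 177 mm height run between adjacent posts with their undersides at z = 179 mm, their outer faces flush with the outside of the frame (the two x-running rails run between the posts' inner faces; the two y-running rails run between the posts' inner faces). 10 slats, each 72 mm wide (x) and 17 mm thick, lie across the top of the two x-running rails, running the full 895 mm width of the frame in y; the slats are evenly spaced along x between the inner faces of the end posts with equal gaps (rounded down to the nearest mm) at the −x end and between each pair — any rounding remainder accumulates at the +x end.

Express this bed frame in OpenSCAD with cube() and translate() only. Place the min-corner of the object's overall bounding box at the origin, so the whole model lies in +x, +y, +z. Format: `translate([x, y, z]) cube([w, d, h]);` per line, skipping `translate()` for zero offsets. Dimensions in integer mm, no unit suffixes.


cube([55, 55, 515]);
translate([0, 840, 0]) cube([55, 55, 515]);
translate([1893, 0, 0]) cube([55, 55, 515]);
translate([1893, 840, 0]) cube([55, 55, 515]);
translate([55, 0, 179]) cube([1838, 29, 177]);
translate([55, 866, 179]) cube([1838, 29, 177]);
translate([0, 55, 179]) cube([29, 785, 177]);
translate([1919, 55, 179]) cube([29, 785, 177]);
translate([156, 0, 356]) cube([72, 895, 17]);
translate([329, 0, 356]) cube([72, 895, 17]);
translate([502, 0, 356]) cube([72, 895, 17]);
translate([675, 0, 356]) cube([72, 895, 17]);
translate([848, 0, 356]) cube([72, 895, 17]);
translate([1021, 0, 356]) cube([72, 895, 17]);
translate([1194, 0, 356]) cube([72, 895, 17]);
translate([1367, 0, 356]) cube([72, 895, 17]);
translate([1540, 0, 356]) cube([72, 895, 17]);
translate([1713, 0, 356]) cube([72, 895, 17]);


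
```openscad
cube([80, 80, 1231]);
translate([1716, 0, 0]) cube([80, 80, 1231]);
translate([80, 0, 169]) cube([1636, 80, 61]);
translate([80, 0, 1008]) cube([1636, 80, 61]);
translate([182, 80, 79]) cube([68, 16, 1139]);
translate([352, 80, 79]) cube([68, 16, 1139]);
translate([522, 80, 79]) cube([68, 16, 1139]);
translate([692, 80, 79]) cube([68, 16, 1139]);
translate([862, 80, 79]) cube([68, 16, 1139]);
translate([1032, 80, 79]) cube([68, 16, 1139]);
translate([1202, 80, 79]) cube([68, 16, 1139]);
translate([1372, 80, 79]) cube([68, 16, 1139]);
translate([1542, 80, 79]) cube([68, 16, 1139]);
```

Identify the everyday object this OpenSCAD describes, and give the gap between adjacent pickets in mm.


A fence section. The picket gap is 102 mm.

Two posts, two rails, 9 pickets — a fence section. Span 1636 mm holds 9 pickets of 68 mm with 10 equal gaps: ⌊(1636 − 9·68) / 10⌋ = 102 mm.


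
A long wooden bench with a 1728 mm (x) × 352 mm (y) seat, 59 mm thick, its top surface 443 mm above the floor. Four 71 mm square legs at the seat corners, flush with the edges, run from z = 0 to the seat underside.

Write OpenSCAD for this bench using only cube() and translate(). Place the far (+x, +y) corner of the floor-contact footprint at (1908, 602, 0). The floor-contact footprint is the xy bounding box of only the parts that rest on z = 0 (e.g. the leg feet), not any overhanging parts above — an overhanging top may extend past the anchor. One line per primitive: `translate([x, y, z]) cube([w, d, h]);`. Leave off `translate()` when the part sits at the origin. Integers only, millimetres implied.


translate([180, 250, 384]) cube([1728, 352, 59]);
translate([180, 250, 0]) cube([71, 71, 384]);
translate([180, 531, 0]) cube([71, 71, 384]);
translate([1837, 250, 0]) cube([71, 71, 384]);
translate([1837, 531, 0]) cube([71, 71, 384]);


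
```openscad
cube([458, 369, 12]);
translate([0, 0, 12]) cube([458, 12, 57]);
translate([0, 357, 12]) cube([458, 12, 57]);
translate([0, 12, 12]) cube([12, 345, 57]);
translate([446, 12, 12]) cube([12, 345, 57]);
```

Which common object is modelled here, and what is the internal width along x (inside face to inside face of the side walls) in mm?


An open box. The internal width is 434 mm.

A 458×369 base slab with four walls standing on it — an open box. The base is 458 mm wide and the walls are 12 mm thick, so the internal width is 458 − 2 × 12 = 434 mm.


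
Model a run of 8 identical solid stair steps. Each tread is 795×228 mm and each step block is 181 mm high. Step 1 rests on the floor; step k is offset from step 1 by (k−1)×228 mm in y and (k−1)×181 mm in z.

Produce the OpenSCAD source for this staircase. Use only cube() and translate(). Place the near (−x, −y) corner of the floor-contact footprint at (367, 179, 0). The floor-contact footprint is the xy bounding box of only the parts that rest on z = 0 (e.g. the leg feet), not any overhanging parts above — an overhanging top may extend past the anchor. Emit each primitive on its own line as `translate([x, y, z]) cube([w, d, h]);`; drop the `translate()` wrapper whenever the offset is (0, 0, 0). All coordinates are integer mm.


translate([367, 179, 0]) cube([795, 228, 181]);
translate([367, 407, 181]) cube([795, 228, 181]);
translate([367, 635, 362]) cube([795, 228, 181]);
translate([367, 863, 543]) cube([795, 228, 181]);
translate([367, 1091, 724]) cube([795, 228, 181]);
translate([367, 1319, 905]) cube([795, 228, 181]);
translate([367, 1547, 1086]) cube([795, 228, 181]);
translate([367, 1775, 1267]) cube([795, 228, 181]);


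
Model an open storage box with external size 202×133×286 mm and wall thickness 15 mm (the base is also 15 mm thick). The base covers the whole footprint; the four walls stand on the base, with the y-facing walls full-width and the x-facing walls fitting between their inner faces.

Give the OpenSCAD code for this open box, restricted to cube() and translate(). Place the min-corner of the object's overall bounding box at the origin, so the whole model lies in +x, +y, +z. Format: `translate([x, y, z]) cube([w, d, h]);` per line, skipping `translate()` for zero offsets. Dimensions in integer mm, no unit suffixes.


cube([202, 133, 15]);
translate([0, 0, 15]) cube([202, 15, 271]);
translate([0, 118, 15]) cube([202, 15, 271]);
translate([0, 15, 15]) cube([15, 103, 271]);
translate([187, 15, 15]) cube([15, 103, 271]);


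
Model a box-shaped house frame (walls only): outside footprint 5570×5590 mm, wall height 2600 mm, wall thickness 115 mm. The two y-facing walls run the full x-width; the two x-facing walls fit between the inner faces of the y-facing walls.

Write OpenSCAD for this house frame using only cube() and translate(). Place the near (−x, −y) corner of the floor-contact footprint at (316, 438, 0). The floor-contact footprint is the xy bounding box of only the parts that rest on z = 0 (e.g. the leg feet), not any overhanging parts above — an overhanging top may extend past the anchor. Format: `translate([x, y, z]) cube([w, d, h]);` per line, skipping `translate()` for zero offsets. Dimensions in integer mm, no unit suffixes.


translate([316, 438, 0]) cube([5570, 115, 2600]);
translate([316, 5913, 0]) cube([5570, 115, 2600]);
translate([316, 553, 0]) cube([115, 5360, 2600]);
translate([5771, 553, 0]) cube([115, 5360, 2600]);


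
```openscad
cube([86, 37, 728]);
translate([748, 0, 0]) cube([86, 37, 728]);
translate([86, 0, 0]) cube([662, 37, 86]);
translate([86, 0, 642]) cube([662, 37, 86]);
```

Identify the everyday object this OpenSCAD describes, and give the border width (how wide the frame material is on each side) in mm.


A picture frame. The border width is 86 mm.

Four thin pieces enclosing a rectangular opening — a picture frame. The two full-height stiles are 728 mm tall; the top rail sits at z = 642 and is 86 mm tall, so the border above the opening is 728 − 642 = 86 mm, matching the stile x-width.


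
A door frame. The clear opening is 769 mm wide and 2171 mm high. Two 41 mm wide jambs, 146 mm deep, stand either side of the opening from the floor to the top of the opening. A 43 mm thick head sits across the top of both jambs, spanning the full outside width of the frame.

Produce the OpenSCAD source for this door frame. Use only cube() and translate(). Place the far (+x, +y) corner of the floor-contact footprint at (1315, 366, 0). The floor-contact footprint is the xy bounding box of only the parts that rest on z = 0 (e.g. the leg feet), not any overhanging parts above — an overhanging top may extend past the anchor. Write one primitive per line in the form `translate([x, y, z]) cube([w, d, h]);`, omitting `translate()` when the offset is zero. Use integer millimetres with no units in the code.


translate([464, 220, 0]) cube([41, 146, 2171]);
translate([1274, 220, 0]) cube([41, 146, 2171]);
translate([464, 220, 2171]) cube([851, 146, 43]);


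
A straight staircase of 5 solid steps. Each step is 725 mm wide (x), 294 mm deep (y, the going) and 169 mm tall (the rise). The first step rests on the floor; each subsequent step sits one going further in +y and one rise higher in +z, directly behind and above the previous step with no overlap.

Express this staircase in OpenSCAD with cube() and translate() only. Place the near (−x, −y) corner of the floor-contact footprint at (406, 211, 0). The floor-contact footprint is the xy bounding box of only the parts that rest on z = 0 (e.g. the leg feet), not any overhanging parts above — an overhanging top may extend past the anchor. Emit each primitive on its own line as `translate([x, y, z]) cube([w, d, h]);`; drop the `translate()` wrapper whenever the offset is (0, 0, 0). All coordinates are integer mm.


translate([406, 211, 0]) cube([725, 294, 169]);
translate([406, 505, 169]) cube([725, 294, 169]);
translate([406, 799, 338]) cube([725, 294, 169]);
translate([406, 1093, 507]) cube([725, 294, 169]);
translate([406, 1387, 676]) cube([725, 294, 169]);


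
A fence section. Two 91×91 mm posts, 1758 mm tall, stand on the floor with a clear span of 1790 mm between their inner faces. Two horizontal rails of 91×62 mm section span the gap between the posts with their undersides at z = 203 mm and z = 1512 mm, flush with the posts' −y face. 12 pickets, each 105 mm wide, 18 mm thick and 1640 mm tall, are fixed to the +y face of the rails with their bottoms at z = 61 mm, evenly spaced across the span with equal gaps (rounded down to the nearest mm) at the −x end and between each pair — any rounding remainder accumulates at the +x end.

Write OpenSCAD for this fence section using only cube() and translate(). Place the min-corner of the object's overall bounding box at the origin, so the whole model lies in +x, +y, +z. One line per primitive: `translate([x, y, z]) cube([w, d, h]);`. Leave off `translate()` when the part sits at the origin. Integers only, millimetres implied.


cube([91, 91, 1758]);
translate([1881, 0, 0]) cube([91, 91, 1758]);
translate([91, 0, 203]) cube([1790, 91, 62]);
translate([91, 0, 1512]) cube([1790, 91, 62]);
translate([131, 91, 61]) cube([105, 18, 1640]);
translate([276, 91, 61]) cube([105, 18, 1640]);
translate([421, 91, 61]) cube([105, 18, 1640]);
translate([566, 91, 61]) cube([105, 18, 1640]);
translate([711, 91, 61]) cube([105, 18, 1640]);
translate([856, 91, 61]) cube([105, 18, 1640]);
translate([1001, 91, 61]) cube([105, 18, 1640]);
translate([1146, 91, 61]) cube([105, 18, 1640]);
translate([1291, 91, 61]) cube([105, 18, 1640]);
translate([1436, 91, 61]) cube([105, 18, 1640]);
translate([1581, 91, 61]) cube([105, 18, 1640]);
translate([1726, 91, 61]) cube([105, 18, 1640]);


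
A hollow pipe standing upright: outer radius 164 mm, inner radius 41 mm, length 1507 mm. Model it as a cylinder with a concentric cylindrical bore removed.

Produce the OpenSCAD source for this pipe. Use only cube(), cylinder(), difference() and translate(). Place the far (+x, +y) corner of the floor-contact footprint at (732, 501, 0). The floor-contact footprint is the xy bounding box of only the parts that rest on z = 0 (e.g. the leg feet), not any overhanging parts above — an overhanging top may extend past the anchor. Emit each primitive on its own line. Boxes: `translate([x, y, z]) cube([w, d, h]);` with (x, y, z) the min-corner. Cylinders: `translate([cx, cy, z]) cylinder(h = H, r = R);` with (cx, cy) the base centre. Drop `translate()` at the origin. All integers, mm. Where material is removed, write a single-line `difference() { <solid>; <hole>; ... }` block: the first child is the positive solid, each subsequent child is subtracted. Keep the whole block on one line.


difference() { translate([568, 337, 0]) cylinder(h = 1507, r = 164); translate([568, 337, 0]) cylinder(h = 1507, r = 41); }


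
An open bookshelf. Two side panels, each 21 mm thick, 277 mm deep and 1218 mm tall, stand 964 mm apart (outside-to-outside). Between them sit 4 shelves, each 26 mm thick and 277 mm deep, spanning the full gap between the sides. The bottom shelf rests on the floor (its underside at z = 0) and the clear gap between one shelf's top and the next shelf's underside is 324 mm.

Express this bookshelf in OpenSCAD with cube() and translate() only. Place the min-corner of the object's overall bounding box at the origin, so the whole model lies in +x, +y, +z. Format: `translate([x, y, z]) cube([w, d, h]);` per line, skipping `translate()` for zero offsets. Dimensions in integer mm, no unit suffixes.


cube([21, 277, 1218]);
translate([943, 0, 0]) cube([21, 277, 1218]);
translate([21, 0, 0]) cube([922, 277, 26]);
translate([21, 0, 350]) cube([922, 277, 26]);
translate([21, 0, 700]) cube([922, 277, 26]);
translate([21, 0, 1050]) cube([922, 277, 26]);
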